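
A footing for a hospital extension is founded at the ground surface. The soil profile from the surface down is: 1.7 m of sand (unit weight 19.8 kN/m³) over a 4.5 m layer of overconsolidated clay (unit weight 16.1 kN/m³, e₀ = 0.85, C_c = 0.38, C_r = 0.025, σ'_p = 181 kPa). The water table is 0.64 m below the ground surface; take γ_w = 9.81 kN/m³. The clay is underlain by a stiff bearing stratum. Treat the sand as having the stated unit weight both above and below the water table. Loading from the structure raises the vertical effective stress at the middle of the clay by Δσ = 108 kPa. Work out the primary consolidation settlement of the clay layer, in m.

S_c ≈ 0.0359 m

Mid-depth of clay below the ground surface: z = 1.7 + 4.5/2 = 3.95 m.
Total vertical stress at mid-clay: σ_v = 19.8×1.7 + 16.1×2.25 = 69.885 kPa.
Pore pressure: u = 9.81×(3.95 − 0.64) = 32.471 kPa.
Initial effective stress: σ'_0 = σ_v − u = 69.885 − 32.471 = 37.414 kPa.
Final effective stress: σ'_f = 37.414 + 108 = 145.41 kPa.
σ'_f = 145.41 ≤ σ'_p = 181 kPa, so the clay remains overconsolidated and only the recompression index applies:
S_c = C_r·H/(1+e₀)·log₁₀(σ'_f/σ'_0) = 0.025×4.5/1.85×log₁₀(145.41/37.414)
    = 0.06081 × 0.58956 = 0.03585 m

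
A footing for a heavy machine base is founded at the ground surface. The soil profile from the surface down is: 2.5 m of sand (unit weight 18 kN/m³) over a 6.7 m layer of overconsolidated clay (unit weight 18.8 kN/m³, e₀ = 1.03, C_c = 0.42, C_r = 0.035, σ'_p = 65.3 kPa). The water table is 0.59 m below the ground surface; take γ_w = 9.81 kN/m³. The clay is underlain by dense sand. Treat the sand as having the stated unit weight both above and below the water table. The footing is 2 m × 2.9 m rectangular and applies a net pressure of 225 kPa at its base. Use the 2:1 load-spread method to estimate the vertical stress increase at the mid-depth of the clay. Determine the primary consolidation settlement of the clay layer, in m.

S_c ≈ 0.0938 m

Mid-depth of clay below the ground surface: z = 2.5 + 6.7/2 = 5.85 m.
Total vertical stress at mid-clay: σ_v = 18×2.5 + 18.8×3.35 = 107.98 kPa.
Pore pressure: u = 9.81×(5.85 − 0.59) = 51.601 kPa.
Initial effective stress: σ'_0 = σ_v − u = 107.98 − 51.601 = 56.379 kPa.
Stress increase at mid-clay by the 2:1 spreading method:
Δσ = qBL/((B+z)(L+z)) = 225×2×2.9/((2+5.85)(2.9+5.85)) = 18.999 kPa
Final effective stress: σ'_f = 56.379 + 18.999 = 75.378 kPa.
σ'_f = 75.378 > σ'_p = 65.3 kPa, so the stress path crosses the preconsolidation pressure — recompression up to σ'_p, then virgin compression beyond:
S_c = H/(1+e₀)·[C_r·log₁₀(σ'_p/σ'_0) + C_c·log₁₀(σ'_f/σ'_p)]
    = 6.7/2.03 × [0.035×log₁₀(65.3/56.379) + 0.42×log₁₀(75.378/65.3)]
    = 3.3005 × [0.0022329 + 0.026179] = 0.09377 m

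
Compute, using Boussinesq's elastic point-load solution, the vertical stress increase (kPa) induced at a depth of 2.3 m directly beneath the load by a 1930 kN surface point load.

Δσ_z ≈ 174 kPa

Boussinesq vertical stress below a point load on an elastic half-space:
Δσ_z = 3P/(2πz²) · [1 + (r/z)²]^(−5/2)
r/z = 0/2.3 = 0; [1+(r/z)²]^(−5/2) = 1.
Δσ_z = 3×1930/(2π×2.3²) × 1 = 174.2 × 1 = 174.2 kPa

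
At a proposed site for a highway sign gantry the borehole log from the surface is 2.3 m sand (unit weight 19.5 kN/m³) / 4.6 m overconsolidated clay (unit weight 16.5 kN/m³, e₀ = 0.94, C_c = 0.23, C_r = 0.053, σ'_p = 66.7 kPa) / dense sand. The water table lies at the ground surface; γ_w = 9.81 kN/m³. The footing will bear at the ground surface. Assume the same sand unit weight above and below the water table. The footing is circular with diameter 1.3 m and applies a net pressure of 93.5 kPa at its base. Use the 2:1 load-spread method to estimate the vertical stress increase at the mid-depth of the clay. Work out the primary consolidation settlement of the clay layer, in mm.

S_c ≈ 6.21 mm

Mid-depth of clay below the ground surface: z = 2.3 + 4.6/2 = 4.6 m.
Total vertical stress at mid-clay: σ_v = 19.5×2.3 + 16.5×2.3 = 82.8 kPa.
Pore pressure: u = 9.81×(4.6 − 0) = 45.126 kPa.
Initial effective stress: σ'_0 = σ_v − u = 82.8 − 45.126 = 37.674 kPa.
Stress increase at mid-clay by the 2:1 spreading method:
Δσ ≈ qD²/(D+z)² = 93.5×1.3²/(1.3+4.6)² = 4.5394 kPa
Final effective stress: σ'_f = 37.674 + 4.5394 = 42.213 kPa.
σ'_f = 42.213 ≤ σ'_p = 66.7 kPa, so the clay remains overconsolidated and only the recompression index applies:
S_c = C_r·H/(1+e₀)·log₁₀(σ'_f/σ'_0) = 0.053×4.6/1.94×log₁₀(42.213/37.674)
    = 0.12567 × 0.049404 = 0.006209 m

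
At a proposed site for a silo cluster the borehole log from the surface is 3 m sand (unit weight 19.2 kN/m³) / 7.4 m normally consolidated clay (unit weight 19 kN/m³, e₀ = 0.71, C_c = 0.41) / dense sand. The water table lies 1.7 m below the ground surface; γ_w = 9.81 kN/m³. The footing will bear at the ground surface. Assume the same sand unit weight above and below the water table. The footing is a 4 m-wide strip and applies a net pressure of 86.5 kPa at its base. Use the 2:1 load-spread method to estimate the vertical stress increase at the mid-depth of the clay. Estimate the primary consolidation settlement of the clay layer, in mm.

S_c ≈ 265 mm

Mid-depth of clay below the ground surface: z = 3 + 7.4/2 = 6.7 m.
Total vertical stress at mid-clay: σ_v = 19.2×3 + 19×3.7 = 127.9 kPa.
Pore pressure: u = 9.81×(6.7 − 1.7) = 49.05 kPa.
Initial effective stress: σ'_0 = σ_v − u = 127.9 − 49.05 = 78.85 kPa.
Stress increase at mid-clay by the 2:1 spreading method:
Δσ = qB/(B+z) = 86.5×4/(4+6.7) = 32.336 kPa
Final effective stress: σ'_f = σ'_0 + Δσ = 78.85 + 32.336 = 111.19 kPa.
Normally consolidated clay, so the full stress increment lies on the virgin compression line:
S_c = C_c·H/(1+e₀)·log₁₀(σ'_f/σ'_0) = 0.41×7.4/(1+0.71)×log₁₀(111.19/78.85)
    = 1.7743 × 0.14926 = 0.2648 m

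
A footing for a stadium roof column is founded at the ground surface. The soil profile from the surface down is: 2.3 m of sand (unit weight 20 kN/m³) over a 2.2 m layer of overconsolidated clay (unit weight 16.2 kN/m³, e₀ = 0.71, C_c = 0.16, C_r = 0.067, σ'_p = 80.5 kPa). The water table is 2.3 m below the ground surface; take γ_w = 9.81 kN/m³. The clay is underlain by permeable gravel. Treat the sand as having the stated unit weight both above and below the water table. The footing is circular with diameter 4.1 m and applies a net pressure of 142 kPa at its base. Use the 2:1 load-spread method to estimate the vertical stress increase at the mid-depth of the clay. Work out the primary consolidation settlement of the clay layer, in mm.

Mid-depth of clay below the ground surface: z = 2.3 + 2.2/2 = 3.4 m.
Total vertical stress at mid-clay: σ_v = 20×2.3 + 16.2×1.1 = 63.82 kPa.
Pore pressure: u = 9.81×(3.4 − 2.3) = 10.791 kPa.
Initial effective stress: σ'_0 = σ_v − u = 63.82 − 10.791 = 53.029 kPa.
Stress increase at mid-clay by the 2:1 spreading method:
Δσ ≈ qD²/(D+z)² = 142×4.1²/(4.1+3.4)² = 42.436 kPa
Final effective stress: σ'_f = 53.029 + 42.436 = 95.465 kPa.
σ'_f = 95.465 > σ'_p = 80.5 kPa, so the stress path crosses the preconsolidation pressure — recompression up to σ'_p, then virgin compression beyond:
S_c = H/(1+e₀)·[C_r·log₁₀(σ'_p/σ'_0) + C_c·log₁₀(σ'_f/σ'_p)]
    = 2.2/1.71 × [0.067×log₁₀(80.5/53.029) + 0.16×log₁₀(95.465/80.5)]
    = 1.2865 × [0.012146 + 0.011848] = 0.03087 m

S_c ≈ 30.9 mm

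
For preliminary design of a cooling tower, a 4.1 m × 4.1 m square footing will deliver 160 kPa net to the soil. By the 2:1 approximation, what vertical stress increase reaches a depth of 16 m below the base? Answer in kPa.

Δσ_z ≈ 6.66 kPa

By the 2:1 method the load spreads at 1 horizontal : 2 vertical, so at depth z the loaded area has grown by z in each plan dimension:
Δσ = qBL/((B+z)(L+z)) = 160×4.1×4.1/((4.1+16)(4.1+16)) = 6.6573 kPa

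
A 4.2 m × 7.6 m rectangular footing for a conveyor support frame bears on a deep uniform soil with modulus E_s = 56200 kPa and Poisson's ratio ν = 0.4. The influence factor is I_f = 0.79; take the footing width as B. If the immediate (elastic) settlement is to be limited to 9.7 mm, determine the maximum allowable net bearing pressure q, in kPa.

q ≈ 196 kPa

S_e = q·B·(1−ν²)/E_s · I_f  ⇒  q = S_e·E_s / (B·(1−ν²)·I_f).
q = 0.0097 × 56200 / (4.2 × 0.84 × 0.79) = 195.6 kPa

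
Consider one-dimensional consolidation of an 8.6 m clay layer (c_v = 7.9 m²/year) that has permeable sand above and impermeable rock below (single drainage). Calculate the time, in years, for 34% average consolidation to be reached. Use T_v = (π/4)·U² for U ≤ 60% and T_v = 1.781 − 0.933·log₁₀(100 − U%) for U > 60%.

Drainage path length: H_d = H = 8.6 m (single drainage).
U ≤ 60%: T_v = (π/4)·U² = (π/4)×0.34² = 0.090792.
t = T_v·H_d²/c_v = 0.090792×8.6²/7.9 = 0.85 years.

t ≈ 0.85 years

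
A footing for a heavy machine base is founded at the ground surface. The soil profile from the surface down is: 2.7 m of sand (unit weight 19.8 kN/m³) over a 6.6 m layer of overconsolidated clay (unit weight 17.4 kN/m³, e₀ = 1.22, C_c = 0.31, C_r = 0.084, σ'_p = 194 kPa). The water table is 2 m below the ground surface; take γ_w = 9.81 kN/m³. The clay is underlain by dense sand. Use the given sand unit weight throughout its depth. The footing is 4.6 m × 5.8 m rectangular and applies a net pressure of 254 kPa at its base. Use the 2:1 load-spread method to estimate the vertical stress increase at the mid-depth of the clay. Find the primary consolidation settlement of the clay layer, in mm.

Mid-depth of clay below the ground surface: z = 2.7 + 6.6/2 = 6 m.
Total vertical stress at mid-clay: σ_v = 19.8×2.7 + 17.4×3.3 = 110.88 kPa.
Pore pressure: u = 9.81×(6 − 2) = 39.24 kPa.
Initial effective stress: σ'_0 = σ_v − u = 110.88 − 39.24 = 71.64 kPa.
Stress increase at mid-clay by the 2:1 spreading method:
Δσ = qBL/((B+z)(L+z)) = 254×4.6×5.8/((4.6+6)(5.8+6)) = 54.179 kPa
Final effective stress: σ'_f = 71.64 + 54.179 = 125.82 kPa.
σ'_f = 125.82 ≤ σ'_p = 194 kPa, so the clay remains overconsolidated and only the recompression index applies:
S_c = C_r·H/(1+e₀)·log₁₀(σ'_f/σ'_0) = 0.084×6.6/2.22×log₁₀(125.82/71.64)
    = 0.24973 × 0.24459 = 0.06108 m

S_c ≈ 61.1 mm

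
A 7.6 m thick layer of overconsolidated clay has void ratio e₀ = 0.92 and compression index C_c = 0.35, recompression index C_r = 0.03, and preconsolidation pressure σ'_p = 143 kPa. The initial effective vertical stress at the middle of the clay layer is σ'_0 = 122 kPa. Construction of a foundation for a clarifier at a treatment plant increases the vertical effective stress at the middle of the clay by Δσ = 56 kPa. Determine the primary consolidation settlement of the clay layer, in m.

S_c ≈ 0.14 m

Final effective stress: σ'_f = 122 + 56 = 178 kPa.
σ'_f = 178 > σ'_p = 143 kPa, so the stress path crosses the preconsolidation pressure — recompression up to σ'_p, then virgin compression beyond:
S_c = H/(1+e₀)·[C_r·log₁₀(σ'_p/σ'_0) + C_c·log₁₀(σ'_f/σ'_p)]
    = 7.6/1.92 × [0.03×log₁₀(143/122) + 0.35×log₁₀(178/143)]
    = 3.9583 × [0.0020693 + 0.033279] = 0.1399 m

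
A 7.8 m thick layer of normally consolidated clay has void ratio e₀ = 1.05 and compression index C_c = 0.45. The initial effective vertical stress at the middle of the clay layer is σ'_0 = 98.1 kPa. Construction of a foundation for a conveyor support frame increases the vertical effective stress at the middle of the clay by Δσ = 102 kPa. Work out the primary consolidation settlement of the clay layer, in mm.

S_c ≈ 530 mm

Final effective stress: σ'_f = σ'_0 + Δσ = 98.1 + 102 = 200.1 kPa.
Normally consolidated clay, so the full stress increment lies on the virgin compression line:
S_c = C_c·H/(1+e₀)·log₁₀(σ'_f/σ'_0) = 0.45×7.8/(1+1.05)×log₁₀(200.1/98.1)
    = 1.7122 × 0.30958 = 0.5301 m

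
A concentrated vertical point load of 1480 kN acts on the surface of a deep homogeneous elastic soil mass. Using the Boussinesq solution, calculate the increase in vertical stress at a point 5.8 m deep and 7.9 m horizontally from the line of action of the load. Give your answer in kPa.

Boussinesq vertical stress below a point load on an elastic half-space:
Δσ_z = 3P/(2πz²) · [1 + (r/z)²]^(−5/2)
r/z = 7.9/5.8 = 1.3621; [1+(r/z)²]^(−5/2) = 0.072593.
Δσ_z = 3×1480/(2π×5.8²) × 0.072593 = 21.006 × 0.072593 = 1.525 kPa

Δσ_z ≈ 1.52 kPa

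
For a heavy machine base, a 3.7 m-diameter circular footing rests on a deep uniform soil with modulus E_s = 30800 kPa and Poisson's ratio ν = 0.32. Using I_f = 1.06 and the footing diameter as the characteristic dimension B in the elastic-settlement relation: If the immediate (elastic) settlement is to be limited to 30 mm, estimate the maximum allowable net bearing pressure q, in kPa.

q ≈ 262 kPa

S_e = q·B·(1−ν²)/E_s · I_f  ⇒  q = S_e·E_s / (B·(1−ν²)·I_f).
q = 0.03 × 30800 / (3.7 × 0.8976 × 1.06) = 262.5 kPa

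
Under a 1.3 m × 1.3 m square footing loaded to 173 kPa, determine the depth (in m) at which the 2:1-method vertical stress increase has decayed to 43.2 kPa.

z ≈ 1.3 m

2:1 spreading — at depth z the loaded area has grown by z in each plan dimension:
qB²/(B+z)² = Δσ_z ⇒ z = B(√(q/Δσ_z) − 1) = 1.3×(√(173/43.2) − 1) = 1.302 m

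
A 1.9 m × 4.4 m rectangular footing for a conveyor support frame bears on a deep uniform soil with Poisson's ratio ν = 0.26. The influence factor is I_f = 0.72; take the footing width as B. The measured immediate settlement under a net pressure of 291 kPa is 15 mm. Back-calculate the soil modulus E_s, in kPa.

E_s ≈ 24700 kPa

S_e = q·B·(1−ν²)/E_s · I_f  ⇒  E_s = q·B·(1−ν²)·I_f / S_e.
E_s = 291 × 1.9 × 0.9324 × 0.72 / 0.015 = 24750 kPa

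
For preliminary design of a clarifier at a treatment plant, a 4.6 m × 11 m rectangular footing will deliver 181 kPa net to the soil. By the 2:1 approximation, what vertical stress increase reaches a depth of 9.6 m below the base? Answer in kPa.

By the 2:1 method the load spreads at 1 horizontal : 2 vertical, so at depth z the loaded area has grown by z in each plan dimension:
Δσ = qBL/((B+z)(L+z)) = 181×4.6×11/((4.6+9.6)(11+9.6)) = 31.309 kPa

Δσ_z ≈ 31.3 kPa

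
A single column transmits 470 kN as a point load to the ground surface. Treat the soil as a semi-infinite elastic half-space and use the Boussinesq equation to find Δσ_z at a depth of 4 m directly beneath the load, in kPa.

Boussinesq vertical stress below a point load on an elastic half-space:
Δσ_z = 3P/(2πz²) · [1 + (r/z)²]^(−5/2)
r/z = 0/4 = 0; [1+(r/z)²]^(−5/2) = 1.
Δσ_z = 3×470/(2π×4²) × 1 = 14.026 × 1 = 14.03 kPa

Δσ_z ≈ 14 kPa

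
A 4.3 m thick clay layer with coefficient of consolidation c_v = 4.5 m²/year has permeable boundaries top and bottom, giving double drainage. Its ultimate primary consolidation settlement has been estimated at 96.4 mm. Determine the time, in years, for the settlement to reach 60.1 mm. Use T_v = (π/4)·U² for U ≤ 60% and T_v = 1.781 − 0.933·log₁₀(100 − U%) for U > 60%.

Drainage path length: H_d = H/2 = 2.15 m (double drainage).
U = S(t)/S_ult = 60.1/96.4 = 0.6234.
U > 60%: T_v = 1.781 − 0.933·log₁₀(100 − 62.344) = 0.31075.
t = T_v·H_d²/c_v = 0.31075×2.15²/4.5 = 0.3192 years.

t ≈ 0.319 years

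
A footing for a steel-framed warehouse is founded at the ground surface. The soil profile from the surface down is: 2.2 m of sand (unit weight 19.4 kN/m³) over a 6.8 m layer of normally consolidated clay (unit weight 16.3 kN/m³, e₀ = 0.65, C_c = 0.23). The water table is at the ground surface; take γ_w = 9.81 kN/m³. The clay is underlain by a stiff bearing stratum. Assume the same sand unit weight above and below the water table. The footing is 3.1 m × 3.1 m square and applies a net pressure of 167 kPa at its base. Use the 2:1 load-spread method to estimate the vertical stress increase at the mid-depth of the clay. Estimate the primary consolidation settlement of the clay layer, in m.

Mid-depth of clay below the ground surface: z = 2.2 + 6.8/2 = 5.6 m.
Total vertical stress at mid-clay: σ_v = 19.4×2.2 + 16.3×3.4 = 98.1 kPa.
Pore pressure: u = 9.81×(5.6 − 0) = 54.936 kPa.
Initial effective stress: σ'_0 = σ_v − u = 98.1 − 54.936 = 43.164 kPa.
Stress increase at mid-clay by the 2:1 spreading method:
Δσ = qBL/((B+z)(L+z)) = 167×3.1×3.1/((3.1+5.6)(3.1+5.6)) = 21.203 kPa
Final effective stress: σ'_f = σ'_0 + Δσ = 43.164 + 21.203 = 64.367 kPa.
Normally consolidated clay, so the full stress increment lies on the virgin compression line:
S_c = C_c·H/(1+e₀)·log₁₀(σ'_f/σ'_0) = 0.23×6.8/(1+0.65)×log₁₀(64.367/43.164)
    = 0.94788 × 0.17354 = 0.1645 m

S_c ≈ 0.164 m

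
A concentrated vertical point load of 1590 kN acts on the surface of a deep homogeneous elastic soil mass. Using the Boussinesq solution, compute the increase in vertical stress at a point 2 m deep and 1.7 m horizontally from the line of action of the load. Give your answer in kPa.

Boussinesq vertical stress below a point load on an elastic half-space:
Δσ_z = 3P/(2πz²) · [1 + (r/z)²]^(−5/2)
r/z = 1.7/2 = 0.85; [1+(r/z)²]^(−5/2) = 0.2568.
Δσ_z = 3×1590/(2π×2²) × 0.2568 = 189.79 × 0.2568 = 48.74 kPa

Δσ_z ≈ 48.7 kPa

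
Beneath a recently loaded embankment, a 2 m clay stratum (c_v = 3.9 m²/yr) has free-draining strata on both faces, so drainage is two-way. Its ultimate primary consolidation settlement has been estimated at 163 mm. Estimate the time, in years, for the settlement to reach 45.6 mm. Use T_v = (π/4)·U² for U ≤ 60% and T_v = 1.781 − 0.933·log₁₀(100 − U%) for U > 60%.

Drainage path length: H_d = H/2 = 1 m (double drainage).
U = S(t)/S_ult = 45.6/163 = 0.2798.
U ≤ 60%: T_v = (π/4)·U² = (π/4)×0.27975² = 0.061467.
t = T_v·H_d²/c_v = 0.061467×1²/3.9 = 0.01576 years.

t ≈ 0.0158 years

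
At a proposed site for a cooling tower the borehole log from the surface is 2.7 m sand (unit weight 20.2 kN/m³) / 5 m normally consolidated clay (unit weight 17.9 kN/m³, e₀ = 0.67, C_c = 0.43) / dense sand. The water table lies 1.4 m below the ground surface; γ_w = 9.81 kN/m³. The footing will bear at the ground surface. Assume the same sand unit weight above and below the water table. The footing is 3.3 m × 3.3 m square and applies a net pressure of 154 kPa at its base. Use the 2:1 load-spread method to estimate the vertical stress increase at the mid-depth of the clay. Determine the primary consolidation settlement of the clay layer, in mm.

Mid-depth of clay below the ground surface: z = 2.7 + 5/2 = 5.2 m.
Total vertical stress at mid-clay: σ_v = 20.2×2.7 + 17.9×2.5 = 99.29 kPa.
Pore pressure: u = 9.81×(5.2 − 1.4) = 37.278 kPa.
Initial effective stress: σ'_0 = σ_v − u = 99.29 − 37.278 = 62.012 kPa.
Stress increase at mid-clay by the 2:1 spreading method:
Δσ = qBL/((B+z)(L+z)) = 154×3.3×3.3/((3.3+5.2)(3.3+5.2)) = 23.212 kPa
Final effective stress: σ'_f = σ'_0 + Δσ = 62.012 + 23.212 = 85.224 kPa.
Normally consolidated clay, so the full stress increment lies on the virgin compression line:
S_c = C_c·H/(1+e₀)·log₁₀(σ'_f/σ'_0) = 0.43×5/(1+0.67)×log₁₀(85.224/62.012)
    = 1.2874 × 0.13809 = 0.1778 m

S_c ≈ 178 mm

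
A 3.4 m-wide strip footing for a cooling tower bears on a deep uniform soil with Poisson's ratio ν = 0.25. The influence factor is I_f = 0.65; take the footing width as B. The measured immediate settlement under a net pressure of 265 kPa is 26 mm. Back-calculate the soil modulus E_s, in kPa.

E_s ≈ 21100 kPa

S_e = q·B·(1−ν²)/E_s · I_f  ⇒  E_s = q·B·(1−ν²)·I_f / S_e.
E_s = 265 × 3.4 × 0.9375 × 0.65 / 0.026 = 21120 kPa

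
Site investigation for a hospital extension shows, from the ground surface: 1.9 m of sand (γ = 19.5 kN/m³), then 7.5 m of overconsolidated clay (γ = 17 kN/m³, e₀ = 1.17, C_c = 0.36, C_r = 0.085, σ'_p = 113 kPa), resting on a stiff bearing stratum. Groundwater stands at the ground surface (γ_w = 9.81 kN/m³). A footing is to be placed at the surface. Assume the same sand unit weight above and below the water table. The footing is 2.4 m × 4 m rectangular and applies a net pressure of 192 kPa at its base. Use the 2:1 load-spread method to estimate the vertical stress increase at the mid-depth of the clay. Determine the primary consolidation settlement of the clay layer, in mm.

Mid-depth of clay below the ground surface: z = 1.9 + 7.5/2 = 5.65 m.
Total vertical stress at mid-clay: σ_v = 19.5×1.9 + 17×3.75 = 100.8 kPa.
Pore pressure: u = 9.81×(5.65 − 0) = 55.427 kPa.
Initial effective stress: σ'_0 = σ_v − u = 100.8 − 55.427 = 45.373 kPa.
Stress increase at mid-clay by the 2:1 spreading method:
Δσ = qBL/((B+z)(L+z)) = 192×2.4×4/((2.4+5.65)(4+5.65)) = 23.727 kPa
Final effective stress: σ'_f = 45.373 + 23.727 = 69.1 kPa.
σ'_f = 69.1 ≤ σ'_p = 113 kPa, so the clay remains overconsolidated and only the recompression index applies:
S_c = C_r·H/(1+e₀)·log₁₀(σ'_f/σ'_0) = 0.085×7.5/2.17×log₁₀(69.1/45.373)
    = 0.29378 × 0.18268 = 0.05367 m

S_c ≈ 53.7 mm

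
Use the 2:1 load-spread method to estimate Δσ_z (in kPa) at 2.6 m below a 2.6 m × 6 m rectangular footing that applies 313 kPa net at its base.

Δσ_z ≈ 109 kPa

By the 2:1 method the load spreads at 1 horizontal : 2 vertical, so at depth z the loaded area has grown by z in each plan dimension:
Δσ = qBL/((B+z)(L+z)) = 313×2.6×6/((2.6+2.6)(6+2.6)) = 109.19 kPa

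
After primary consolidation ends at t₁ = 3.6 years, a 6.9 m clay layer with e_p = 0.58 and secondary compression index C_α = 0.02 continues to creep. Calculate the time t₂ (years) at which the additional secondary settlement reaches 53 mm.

t₂ ≈ 14.6 years

S_s = C_α·H/(1+e_p)·log₁₀(t₂/t₁) ⇒ log₁₀(t₂/t₁) = S_s·(1+e_p)/(C_α·H).
log₁₀(t₂/t₁) = 0.053 × (1+0.58) / (0.02×6.9) = 0.6068
t₂ = t₁ × 10^0.6068 = 3.6 × 4.044 = 14.56 years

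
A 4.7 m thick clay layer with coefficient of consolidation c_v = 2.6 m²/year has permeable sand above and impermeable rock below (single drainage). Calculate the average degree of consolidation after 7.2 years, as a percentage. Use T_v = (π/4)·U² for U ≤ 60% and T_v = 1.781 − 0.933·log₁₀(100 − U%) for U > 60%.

Drainage path length: H_d = H = 4.7 m (single drainage).
T_v = c_v·t/H_d² = 2.6×7.2/4.7² = 0.84744.
T_v = 0.84744 corresponds to the U > 60% branch:
U = 1 − 10^((1.781 − T_v)/0.933)/100 = 0.8999

U ≈ 90 %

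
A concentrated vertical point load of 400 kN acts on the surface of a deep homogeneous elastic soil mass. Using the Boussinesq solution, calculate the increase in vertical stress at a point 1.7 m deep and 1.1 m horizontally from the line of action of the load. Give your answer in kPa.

Δσ_z ≈ 27.6 kPa

Boussinesq vertical stress below a point load on an elastic half-space:
Δσ_z = 3P/(2πz²) · [1 + (r/z)²]^(−5/2)
r/z = 1.1/1.7 = 0.64706; [1+(r/z)²]^(−5/2) = 0.41714.
Δσ_z = 3×400/(2π×1.7²) × 0.41714 = 66.085 × 0.41714 = 27.57 kPa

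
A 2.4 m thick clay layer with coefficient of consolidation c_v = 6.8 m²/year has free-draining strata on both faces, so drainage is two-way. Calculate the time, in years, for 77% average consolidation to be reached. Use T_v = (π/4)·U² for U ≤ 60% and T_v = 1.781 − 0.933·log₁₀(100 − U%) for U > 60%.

t ≈ 0.108 years

Drainage path length: H_d = H/2 = 1.2 m (double drainage).
U > 60%: T_v = 1.781 − 0.933·log₁₀(100 − 77) = 0.51051.
t = T_v·H_d²/c_v = 0.51051×1.2²/6.8 = 0.1081 years.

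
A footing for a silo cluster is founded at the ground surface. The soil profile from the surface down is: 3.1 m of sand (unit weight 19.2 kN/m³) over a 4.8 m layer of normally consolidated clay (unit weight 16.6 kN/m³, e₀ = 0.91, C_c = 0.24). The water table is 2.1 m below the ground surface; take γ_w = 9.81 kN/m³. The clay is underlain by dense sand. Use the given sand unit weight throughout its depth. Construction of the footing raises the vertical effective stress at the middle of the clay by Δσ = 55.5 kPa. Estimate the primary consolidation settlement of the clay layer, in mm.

S_c ≈ 160 mm

Mid-depth of clay below the ground surface: z = 3.1 + 4.8/2 = 5.5 m.
Total vertical stress at mid-clay: σ_v = 19.2×3.1 + 16.6×2.4 = 99.36 kPa.
Pore pressure: u = 9.81×(5.5 − 2.1) = 33.354 kPa.
Initial effective stress: σ'_0 = σ_v − u = 99.36 − 33.354 = 66.006 kPa.
Final effective stress: σ'_f = σ'_0 + Δσ = 66.006 + 55.5 = 121.51 kPa.
Normally consolidated clay, so the full stress increment lies on the virgin compression line:
S_c = C_c·H/(1+e₀)·log₁₀(σ'_f/σ'_0) = 0.24×4.8/(1+0.91)×log₁₀(121.51/66.006)
    = 0.60314 × 0.26503 = 0.1599 m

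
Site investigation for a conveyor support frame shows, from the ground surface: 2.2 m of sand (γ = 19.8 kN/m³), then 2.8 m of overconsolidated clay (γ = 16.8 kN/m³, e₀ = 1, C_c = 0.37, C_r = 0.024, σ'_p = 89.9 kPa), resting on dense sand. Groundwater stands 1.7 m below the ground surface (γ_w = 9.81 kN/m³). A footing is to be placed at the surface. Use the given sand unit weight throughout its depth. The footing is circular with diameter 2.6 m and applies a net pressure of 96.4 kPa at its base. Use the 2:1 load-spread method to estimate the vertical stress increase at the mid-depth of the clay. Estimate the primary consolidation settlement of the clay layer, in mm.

S_c ≈ 4.38 mm

Mid-depth of clay below the ground surface: z = 2.2 + 2.8/2 = 3.6 m.
Total vertical stress at mid-clay: σ_v = 19.8×2.2 + 16.8×1.4 = 67.08 kPa.
Pore pressure: u = 9.81×(3.6 − 1.7) = 18.639 kPa.
Initial effective stress: σ'_0 = σ_v − u = 67.08 − 18.639 = 48.441 kPa.
Stress increase at mid-clay by the 2:1 spreading method:
Δσ ≈ qD²/(D+z)² = 96.4×2.6²/(2.6+3.6)² = 16.953 kPa
Final effective stress: σ'_f = 48.441 + 16.953 = 65.394 kPa.
σ'_f = 65.394 ≤ σ'_p = 89.9 kPa, so the clay remains overconsolidated and only the recompression index applies:
S_c = C_r·H/(1+e₀)·log₁₀(σ'_f/σ'_0) = 0.024×2.8/2×log₁₀(65.394/48.441)
    = 0.0336 × 0.13032 = 0.004379 m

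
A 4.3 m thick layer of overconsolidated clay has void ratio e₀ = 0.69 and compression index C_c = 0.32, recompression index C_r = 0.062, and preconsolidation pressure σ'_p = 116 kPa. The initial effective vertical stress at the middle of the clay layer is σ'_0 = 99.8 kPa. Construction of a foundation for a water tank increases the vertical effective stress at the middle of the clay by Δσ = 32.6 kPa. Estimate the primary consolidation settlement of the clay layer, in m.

Final effective stress: σ'_f = 99.8 + 32.6 = 132.4 kPa.
σ'_f = 132.4 > σ'_p = 116 kPa, so the stress path crosses the preconsolidation pressure — recompression up to σ'_p, then virgin compression beyond:
S_c = H/(1+e₀)·[C_r·log₁₀(σ'_p/σ'_0) + C_c·log₁₀(σ'_f/σ'_p)]
    = 4.3/1.69 × [0.062×log₁₀(116/99.8) + 0.32×log₁₀(132.4/116)]
    = 2.5444 × [0.0040503 + 0.018378] = 0.05707 m

S_c ≈ 0.0571 m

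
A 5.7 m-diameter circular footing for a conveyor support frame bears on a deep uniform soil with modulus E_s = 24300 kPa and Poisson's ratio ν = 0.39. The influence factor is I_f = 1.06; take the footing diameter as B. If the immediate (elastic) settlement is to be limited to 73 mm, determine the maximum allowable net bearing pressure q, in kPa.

q ≈ 346 kPa

S_e = q·B·(1−ν²)/E_s · I_f  ⇒  q = S_e·E_s / (B·(1−ν²)·I_f).
q = 0.073 × 24300 / (5.7 × 0.8479 × 1.06) = 346.3 kPa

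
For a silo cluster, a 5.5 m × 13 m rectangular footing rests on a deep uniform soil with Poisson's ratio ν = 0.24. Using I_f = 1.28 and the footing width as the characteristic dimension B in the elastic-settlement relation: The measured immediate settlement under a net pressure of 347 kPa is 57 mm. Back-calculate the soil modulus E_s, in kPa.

E_s ≈ 40400 kPa

S_e = q·B·(1−ν²)/E_s · I_f  ⇒  E_s = q·B·(1−ν²)·I_f / S_e.
E_s = 347 × 5.5 × 0.9424 × 1.28 / 0.057 = 40390 kPa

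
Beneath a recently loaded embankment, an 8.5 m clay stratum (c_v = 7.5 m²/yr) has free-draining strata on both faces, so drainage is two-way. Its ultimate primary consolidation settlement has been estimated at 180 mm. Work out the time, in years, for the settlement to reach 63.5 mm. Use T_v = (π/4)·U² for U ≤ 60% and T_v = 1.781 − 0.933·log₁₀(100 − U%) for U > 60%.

Drainage path length: H_d = H/2 = 4.25 m (double drainage).
U = S(t)/S_ult = 63.5/180 = 0.3528.
U ≤ 60%: T_v = (π/4)·U² = (π/4)×0.35278² = 0.097744.
t = T_v·H_d²/c_v = 0.097744×4.25²/7.5 = 0.2354 years.

t ≈ 0.235 years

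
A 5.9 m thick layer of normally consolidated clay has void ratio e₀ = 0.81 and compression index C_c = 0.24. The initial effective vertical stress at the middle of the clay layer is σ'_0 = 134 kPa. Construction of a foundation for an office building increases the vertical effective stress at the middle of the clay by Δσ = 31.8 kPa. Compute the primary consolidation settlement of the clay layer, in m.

Final effective stress: σ'_f = σ'_0 + Δσ = 134 + 31.8 = 165.8 kPa.
Normally consolidated clay, so the full stress increment lies on the virgin compression line:
S_c = C_c·H/(1+e₀)·log₁₀(σ'_f/σ'_0) = 0.24×5.9/(1+0.81)×log₁₀(165.8/134)
    = 0.78232 × 0.09248 = 0.07235 m

S_c ≈ 0.0723 m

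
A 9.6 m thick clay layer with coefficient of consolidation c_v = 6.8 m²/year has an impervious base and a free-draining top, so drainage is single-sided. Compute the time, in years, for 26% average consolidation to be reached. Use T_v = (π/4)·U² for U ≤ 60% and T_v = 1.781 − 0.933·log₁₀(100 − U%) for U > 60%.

t ≈ 0.72 years

Drainage path length: H_d = H = 9.6 m (single drainage).
U ≤ 60%: T_v = (π/4)·U² = (π/4)×0.26² = 0.053093.
t = T_v·H_d²/c_v = 0.053093×9.6²/6.8 = 0.7196 years.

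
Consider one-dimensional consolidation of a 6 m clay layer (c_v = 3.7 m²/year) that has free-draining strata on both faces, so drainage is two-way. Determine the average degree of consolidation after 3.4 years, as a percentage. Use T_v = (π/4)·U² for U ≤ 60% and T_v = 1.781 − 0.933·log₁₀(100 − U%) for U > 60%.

U ≈ 97.4 %

Drainage path length: H_d = H/2 = 3 m (double drainage).
T_v = c_v·t/H_d² = 3.7×3.4/3² = 1.3978.
T_v = 1.3978 corresponds to the U > 60% branch:
U = 1 − 10^((1.781 − T_v)/0.933)/100 = 0.9743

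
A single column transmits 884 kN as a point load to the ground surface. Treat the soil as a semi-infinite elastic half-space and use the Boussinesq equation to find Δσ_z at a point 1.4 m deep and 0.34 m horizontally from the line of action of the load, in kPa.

Δσ_z ≈ 187 kPa

Boussinesq vertical stress below a point load on an elastic half-space:
Δσ_z = 3P/(2πz²) · [1 + (r/z)²]^(−5/2)
r/z = 0.34/1.4 = 0.24286; [1+(r/z)²]^(−5/2) = 0.86652.
Δσ_z = 3×884/(2π×1.4²) × 0.86652 = 215.35 × 0.86652 = 186.6 kPa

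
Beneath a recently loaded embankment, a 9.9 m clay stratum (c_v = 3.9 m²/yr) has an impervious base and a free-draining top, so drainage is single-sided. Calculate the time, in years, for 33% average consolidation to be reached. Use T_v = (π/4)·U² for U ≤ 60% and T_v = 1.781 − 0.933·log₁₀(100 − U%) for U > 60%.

Drainage path length: H_d = H = 9.9 m (single drainage).
U ≤ 60%: T_v = (π/4)·U² = (π/4)×0.33² = 0.08553.
t = T_v·H_d²/c_v = 0.08553×9.9²/3.9 = 2.149 years.

t ≈ 2.15 years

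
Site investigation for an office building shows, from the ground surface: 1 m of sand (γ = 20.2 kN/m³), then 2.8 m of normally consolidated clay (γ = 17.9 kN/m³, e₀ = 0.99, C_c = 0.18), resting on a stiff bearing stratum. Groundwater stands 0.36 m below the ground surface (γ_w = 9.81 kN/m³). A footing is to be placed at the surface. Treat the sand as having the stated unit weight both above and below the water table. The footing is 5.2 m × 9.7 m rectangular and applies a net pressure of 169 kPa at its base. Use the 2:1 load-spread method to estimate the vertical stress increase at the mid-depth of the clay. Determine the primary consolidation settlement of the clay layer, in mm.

S_c ≈ 170 mm

Mid-depth of clay below the ground surface: z = 1 + 2.8/2 = 2.4 m.
Total vertical stress at mid-clay: σ_v = 20.2×1 + 17.9×1.4 = 45.26 kPa.
Pore pressure: u = 9.81×(2.4 − 0.36) = 20.012 kPa.
Initial effective stress: σ'_0 = σ_v − u = 45.26 − 20.012 = 25.248 kPa.
Stress increase at mid-clay by the 2:1 spreading method:
Δσ = qBL/((B+z)(L+z)) = 169×5.2×9.7/((5.2+2.4)(9.7+2.4)) = 92.696 kPa
Final effective stress: σ'_f = σ'_0 + Δσ = 25.248 + 92.696 = 117.94 kPa.
Normally consolidated clay, so the full stress increment lies on the virgin compression line:
S_c = C_c·H/(1+e₀)·log₁₀(σ'_f/σ'_0) = 0.18×2.8/(1+0.99)×log₁₀(117.94/25.248)
    = 0.25327 × 0.66943 = 0.1695 m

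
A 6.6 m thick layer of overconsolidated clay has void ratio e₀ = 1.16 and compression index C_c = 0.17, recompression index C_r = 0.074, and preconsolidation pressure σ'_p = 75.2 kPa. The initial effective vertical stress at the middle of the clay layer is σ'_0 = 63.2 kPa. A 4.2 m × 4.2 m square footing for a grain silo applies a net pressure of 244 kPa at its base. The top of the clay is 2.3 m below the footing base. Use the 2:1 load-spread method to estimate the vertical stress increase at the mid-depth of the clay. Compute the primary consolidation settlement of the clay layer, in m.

Mid-depth of clay below the footing base: z = 2.3 + 6.6/2 = 5.6 m.
Stress increase at mid-clay by the 2:1 spreading method:
Δσ = qBL/((B+z)(L+z)) = 244×4.2×4.2/((4.2+5.6)(4.2+5.6)) = 44.816 kPa
Final effective stress: σ'_f = 63.2 + 44.816 = 108.02 kPa.
σ'_f = 108.02 > σ'_p = 75.2 kPa, so the stress path crosses the preconsolidation pressure — recompression up to σ'_p, then virgin compression beyond:
S_c = H/(1+e₀)·[C_r·log₁₀(σ'_p/σ'_0) + C_c·log₁₀(σ'_f/σ'_p)]
    = 6.6/2.16 × [0.074×log₁₀(75.2/63.2) + 0.17×log₁₀(108.02/75.2)]
    = 3.0556 × [0.0055871 + 0.026739] = 0.09878 m

S_c ≈ 0.0988 m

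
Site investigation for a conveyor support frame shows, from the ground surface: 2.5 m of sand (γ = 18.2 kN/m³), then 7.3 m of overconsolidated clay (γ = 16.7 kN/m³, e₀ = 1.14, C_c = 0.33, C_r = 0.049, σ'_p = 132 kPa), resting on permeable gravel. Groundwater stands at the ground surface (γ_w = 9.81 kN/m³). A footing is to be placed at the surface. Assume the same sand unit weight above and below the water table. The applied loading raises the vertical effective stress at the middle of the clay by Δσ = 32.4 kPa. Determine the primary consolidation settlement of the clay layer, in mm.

Mid-depth of clay below the ground surface: z = 2.5 + 7.3/2 = 6.15 m.
Total vertical stress at mid-clay: σ_v = 18.2×2.5 + 16.7×3.65 = 106.45 kPa.
Pore pressure: u = 9.81×(6.15 − 0) = 60.332 kPa.
Initial effective stress: σ'_0 = σ_v − u = 106.45 − 60.332 = 46.118 kPa.
Final effective stress: σ'_f = 46.118 + 32.4 = 78.518 kPa.
σ'_f = 78.518 ≤ σ'_p = 132 kPa, so the clay remains overconsolidated and only the recompression index applies:
S_c = C_r·H/(1+e₀)·log₁₀(σ'_f/σ'_0) = 0.049×7.3/2.14×log₁₀(78.518/46.118)
    = 0.16715 × 0.2311 = 0.03863 m

S_c ≈ 38.6 mm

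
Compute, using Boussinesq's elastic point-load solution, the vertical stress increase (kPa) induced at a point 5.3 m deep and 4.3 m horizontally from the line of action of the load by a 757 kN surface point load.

Boussinesq vertical stress below a point load on an elastic half-space:
Δσ_z = 3P/(2πz²) · [1 + (r/z)²]^(−5/2)
r/z = 4.3/5.3 = 0.81132; [1+(r/z)²]^(−5/2) = 0.28241.
Δσ_z = 3×757/(2π×5.3²) × 0.28241 = 12.867 × 0.28241 = 3.634 kPa

Δσ_z ≈ 3.63 kPa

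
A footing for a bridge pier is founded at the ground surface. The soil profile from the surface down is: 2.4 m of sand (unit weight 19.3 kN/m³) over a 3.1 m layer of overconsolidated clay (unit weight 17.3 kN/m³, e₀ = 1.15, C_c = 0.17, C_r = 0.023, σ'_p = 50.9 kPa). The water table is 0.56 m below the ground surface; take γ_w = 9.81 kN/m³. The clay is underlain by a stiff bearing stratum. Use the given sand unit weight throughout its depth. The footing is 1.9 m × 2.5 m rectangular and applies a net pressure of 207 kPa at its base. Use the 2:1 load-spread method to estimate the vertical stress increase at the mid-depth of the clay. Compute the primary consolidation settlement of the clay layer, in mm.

Mid-depth of clay below the ground surface: z = 2.4 + 3.1/2 = 3.95 m.
Total vertical stress at mid-clay: σ_v = 19.3×2.4 + 17.3×1.55 = 73.135 kPa.
Pore pressure: u = 9.81×(3.95 − 0.56) = 33.256 kPa.
Initial effective stress: σ'_0 = σ_v − u = 73.135 − 33.256 = 39.879 kPa.
Stress increase at mid-clay by the 2:1 spreading method:
Δσ = qBL/((B+z)(L+z)) = 207×1.9×2.5/((1.9+3.95)(2.5+3.95)) = 26.058 kPa
Final effective stress: σ'_f = 39.879 + 26.058 = 65.937 kPa.
σ'_f = 65.937 > σ'_p = 50.9 kPa, so the stress path crosses the preconsolidation pressure — recompression up to σ'_p, then virgin compression beyond:
S_c = H/(1+e₀)·[C_r·log₁₀(σ'_p/σ'_0) + C_c·log₁₀(σ'_f/σ'_p)]
    = 3.1/2.15 × [0.023×log₁₀(50.9/39.879) + 0.17×log₁₀(65.937/50.9)]
    = 1.4419 × [0.0024374 + 0.01911] = 0.03107 m

S_c ≈ 31.1 mm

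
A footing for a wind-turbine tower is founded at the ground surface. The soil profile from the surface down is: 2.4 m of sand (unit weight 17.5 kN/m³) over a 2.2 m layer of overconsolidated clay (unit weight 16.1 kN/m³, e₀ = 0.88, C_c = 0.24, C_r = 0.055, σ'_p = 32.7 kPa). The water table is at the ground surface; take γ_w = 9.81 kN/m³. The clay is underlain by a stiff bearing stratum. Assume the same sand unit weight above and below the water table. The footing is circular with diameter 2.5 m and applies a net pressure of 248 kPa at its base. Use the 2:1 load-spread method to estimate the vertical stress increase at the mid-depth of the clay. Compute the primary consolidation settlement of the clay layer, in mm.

Mid-depth of clay below the ground surface: z = 2.4 + 2.2/2 = 3.5 m.
Total vertical stress at mid-clay: σ_v = 17.5×2.4 + 16.1×1.1 = 59.71 kPa.
Pore pressure: u = 9.81×(3.5 − 0) = 34.335 kPa.
Initial effective stress: σ'_0 = σ_v − u = 59.71 − 34.335 = 25.375 kPa.
Stress increase at mid-clay by the 2:1 spreading method:
Δσ ≈ qD²/(D+z)² = 248×2.5²/(2.5+3.5)² = 43.056 kPa
Final effective stress: σ'_f = 25.375 + 43.056 = 68.431 kPa.
σ'_f = 68.431 > σ'_p = 32.7 kPa, so the stress path crosses the preconsolidation pressure — recompression up to σ'_p, then virgin compression beyond:
S_c = H/(1+e₀)·[C_r·log₁₀(σ'_p/σ'_0) + C_c·log₁₀(σ'_f/σ'_p)]
    = 2.2/1.88 × [0.055×log₁₀(32.7/25.375) + 0.24×log₁₀(68.431/32.7)]
    = 1.1702 × [0.0060578 + 0.076969] = 0.09716 m

S_c ≈ 97.2 mm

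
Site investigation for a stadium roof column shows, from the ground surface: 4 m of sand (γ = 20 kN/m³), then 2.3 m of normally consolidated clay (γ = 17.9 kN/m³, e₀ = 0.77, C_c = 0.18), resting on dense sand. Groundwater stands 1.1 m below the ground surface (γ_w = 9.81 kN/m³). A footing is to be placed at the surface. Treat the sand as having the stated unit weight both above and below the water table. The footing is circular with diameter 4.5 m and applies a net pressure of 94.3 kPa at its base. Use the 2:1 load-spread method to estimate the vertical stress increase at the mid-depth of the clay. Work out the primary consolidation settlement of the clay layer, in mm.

S_c ≈ 29.5 mm

Mid-depth of clay below the ground surface: z = 4 + 2.3/2 = 5.15 m.
Total vertical stress at mid-clay: σ_v = 20×4 + 17.9×1.15 = 100.58 kPa.
Pore pressure: u = 9.81×(5.15 − 1.1) = 39.73 kPa.
Initial effective stress: σ'_0 = σ_v − u = 100.58 − 39.73 = 60.85 kPa.
Stress increase at mid-clay by the 2:1 spreading method:
Δσ ≈ qD²/(D+z)² = 94.3×4.5²/(4.5+5.15)² = 20.506 kPa
Final effective stress: σ'_f = σ'_0 + Δσ = 60.85 + 20.506 = 81.356 kPa.
Normally consolidated clay, so the full stress increment lies on the virgin compression line:
S_c = C_c·H/(1+e₀)·log₁₀(σ'_f/σ'_0) = 0.18×2.3/(1+0.77)×log₁₀(81.356/60.85)
    = 0.2339 × 0.12613 = 0.0295 m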